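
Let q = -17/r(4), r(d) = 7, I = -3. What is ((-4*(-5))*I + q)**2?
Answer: 190969/49 ≈ 3897.3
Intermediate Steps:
q = -17/7 ≈ -2.4286
((-4*(-5))*I + q)**2 = (-4*(-5)*(-3) - 17/7)**2 = (20*(-3) - 17/7)**2 = (-60 - 17/7)**2 = (-437/7)**2 = 190969/49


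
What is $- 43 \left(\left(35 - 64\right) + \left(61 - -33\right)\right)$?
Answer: $-2795$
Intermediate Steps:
$- 43 \left(\left(35 - 64\right) + \left(61 - -33\right)\right) = - 43 \left(\left(35 - 64\right) + \left(61 + 33\right)\right) = - 43 \left(-29 + 94\right) = \left(-43\right) 65 = -2795$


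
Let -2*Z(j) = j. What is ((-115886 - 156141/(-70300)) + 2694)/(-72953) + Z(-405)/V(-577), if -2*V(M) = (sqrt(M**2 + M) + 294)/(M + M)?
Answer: -722990777314373/1297534762700 + 11540*sqrt(577)/253 ≈ 538.45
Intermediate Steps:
Z(j) = -j/2
V(M) = -(294 + sqrt(M + M**2))/(4*M) (V(M) = -(sqrt(M**2 + M) + 294)/(2*(M + M)) = -(sqrt(M + M**2) + 294)/(2*(2*M)) = -(294 + sqrt(M + M**2))*1/(2*M)/2 = -(294 + sqrt(M + M**2))/(4*M))
((-115886 - 156141/(-70300)) + 2694)/(-72953) + Z(-405)/V(-577) = ((-115886 - 156141/(-70300)) + 2694)/(-72953) + (-1/2*(-405))/(((1/4)*(-294 - sqrt(-577*(1 - 577)))/(-577))) = ((-115886 - 156141*(-1/70300)) + 2694)*(-1/72953) + 405/(2*(((1/4)*(-1/577)*(-294 - sqrt(-577*(-576)))))) = ((-115886 + 156141/70300) + 2694)*(-1/72953) + 405/(2*(((1/4)*(-1/577)*(-294 - sqrt(332352))))) = (-8146629659/70300 + 2694)*(-1/72953) + 405/(2*(((1/4)*(-1/577)*(-294 - 24*sqrt(577))))) = -7957241459/70300*(-1/72953) + 405/(2*(((1/4)*(-1/577)*(-294 - 24*sqrt(577))))) = 7957241459/5128595900 + 405/(2*(147/1154 + 6*sqrt(577)/577))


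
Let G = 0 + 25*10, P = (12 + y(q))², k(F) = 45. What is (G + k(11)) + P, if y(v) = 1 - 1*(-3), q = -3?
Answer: 551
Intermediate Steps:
y(v) = 4 (y(v) = 1 + 3 = 4)
P = 256 (P = (12 + 4)² = 16² = 256)
G = 250 (G = 0 + 250 = 250)
(G + k(11)) + P = (250 + 45) + 256 = 295 + 256 = 551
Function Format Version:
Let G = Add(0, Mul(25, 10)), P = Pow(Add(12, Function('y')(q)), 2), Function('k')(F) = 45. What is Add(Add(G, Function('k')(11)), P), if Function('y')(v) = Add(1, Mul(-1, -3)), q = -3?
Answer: 551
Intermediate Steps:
Function('y')(v) = 4 (Function('y')(v) = Add(1, 3) = 4)
P = 256 (P = Pow(Add(12, 4), 2) = Pow(16, 2) = 256)
G = 250 (G = Add(0, 250) = 250)
Add(Add(G, Function('k')(11)), P) = Add(Add(250, 45), 256) = Add(295, 256) = 551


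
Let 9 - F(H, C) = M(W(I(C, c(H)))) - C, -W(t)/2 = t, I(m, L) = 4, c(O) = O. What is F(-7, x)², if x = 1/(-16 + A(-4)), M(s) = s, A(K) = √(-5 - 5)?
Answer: (9214*√10 + 70551*I)/(2*(16*√10 + 123*I)) ≈ 286.96 - 0.40277*I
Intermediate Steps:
W(t) = -2*t
A(K) = I*√10 (A(K) = √(-10) = I*√10)
x = 1/(-16 + I*√10) ≈ -0.06015 - 0.011888*I
F(H, C) = 17 + C (F(H, C) = 9 - (-2*4 - C) = 9 - (-8 - C) = 9 + (8 + C) = 17 + C)
F(-7, x)² = (17 + (-8/133 - I*√10/266))² = (2253/133 - I*√10/266)²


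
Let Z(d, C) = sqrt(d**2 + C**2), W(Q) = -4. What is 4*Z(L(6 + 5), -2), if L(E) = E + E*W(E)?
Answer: 4*sqrt(1093) ≈ 132.24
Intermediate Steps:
L(E) = -3*E (L(E) = E + E*(-4) = E - 4*E = -3*E)
Z(d, C) = sqrt(C**2 + d**2)
4*Z(L(6 + 5), -2) = 4*sqrt((-2)**2 + (-3*(6 + 5))**2) = 4*sqrt(4 + (-3*11)**2) = 4*sqrt(4 + (-33)**2) = 4*sqrt(4 + 1089) = 4*sqrt(1093)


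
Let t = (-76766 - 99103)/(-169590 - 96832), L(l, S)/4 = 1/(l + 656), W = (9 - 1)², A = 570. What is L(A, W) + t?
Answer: 108340541/163316686 ≈ 0.66338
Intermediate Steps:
W = 64 (W = 8² = 64)
L(l, S) = 4/(656 + l) (L(l, S) = 4/(l + 656) = 4/(656 + l))
t = 175869/266422 (t = -175869/(-266422) = -175869*(-1/266422) = 175869/266422 ≈ 0.66011)
L(A, W) + t = 4/(656 + 570) + 175869/266422 = 4/1226 + 175869/266422 = 4*(1/1226) + 175869/266422 = 2/613 + 175869/266422 = 108340541/163316686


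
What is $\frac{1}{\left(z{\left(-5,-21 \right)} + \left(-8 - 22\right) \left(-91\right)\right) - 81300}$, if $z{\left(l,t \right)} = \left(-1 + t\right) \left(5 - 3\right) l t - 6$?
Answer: $- \frac{1}{83196} \approx -1.202 \cdot 10^{-5}$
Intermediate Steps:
$z{\left(l,t \right)} = -6 + l t \left(-2 + 2 t\right)$ ($z{\left(l,t \right)} = \left(-1 + t\right) 2 l t - 6 = \left(-2 + 2 t\right) l t - 6 = l \left(-2 + 2 t\right) t - 6 = l t \left(-2 + 2 t\right) - 6 = -6 + l t \left(-2 + 2 t\right)$)
$\frac{1}{\left(z{\left(-5,-21 \right)} + \left(-8 - 22\right) \left(-91\right)\right) - 81300} = \frac{1}{\left(\left(-6 - \left(-10\right) \left(-21\right) + 2 \left(-5\right) \left(-21\right)^{2}\right) + \left(-8 - 22\right) \left(-91\right)\right) - 81300} = \frac{1}{\left(\left(-6 - 210 + 2 \left(-5\right) 441\right) + \left(-8 - 22\right) \left(-91\right)\right) - 81300} = \frac{1}{\left(\left(-6 - 210 - 4410\right) - -2730\right) - 81300} = \frac{1}{\left(-4626 + 2730\right) - 81300} = \frac{1}{-1896 - 81300} = \frac{1}{-83196} = - \frac{1}{83196}$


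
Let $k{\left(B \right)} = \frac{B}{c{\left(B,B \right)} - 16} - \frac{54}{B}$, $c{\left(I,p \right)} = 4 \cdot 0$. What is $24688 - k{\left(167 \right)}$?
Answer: $\frac{65995089}{2672} \approx 24699.0$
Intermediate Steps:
$c{\left(I,p \right)} = 0$
$k{\left(B \right)} = - \frac{54}{B} - \frac{B}{16}$ ($k{\left(B \right)} = \frac{B}{0 - 16} - \frac{54}{B} = \frac{B}{-16} - \frac{54}{B} = B \left(- \frac{1}{16}\right) - \frac{54}{B} = - \frac{B}{16} - \frac{54}{B} = - \frac{54}{B} - \frac{B}{16}$)
$24688 - k{\left(167 \right)} = 24688 - \left(- \frac{54}{167} - \frac{167}{16}\right) = 24688 - - \frac{28753}{2672} = 24688 + \frac{28753}{2672} = \frac{65995089}{2672}$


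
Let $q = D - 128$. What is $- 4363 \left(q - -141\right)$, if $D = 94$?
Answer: $-466841$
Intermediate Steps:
$q = -34$ ($q = 94 - 128 = -34$)
$- 4363 \left(q - -141\right) = - 4363 \left(-34 - -141\right) = - 4363 \left(-34 + 141\right) = \left(-4363\right) 107 = -466841$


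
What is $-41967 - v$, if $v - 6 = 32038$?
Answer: $-74011$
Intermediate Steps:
$v = 32044$ ($v = 6 + 32038 = 32044$)
$-41967 - v = -41967 - 32044 = -74011$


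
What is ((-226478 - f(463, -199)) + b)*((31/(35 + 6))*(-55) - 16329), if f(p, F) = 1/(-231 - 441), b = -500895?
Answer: 164038019834035/13776 ≈ 1.1908e+10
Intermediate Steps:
f(p, F) = -1/672 (f(p, F) = 1/(-672) = -1/672)
((-226478 - f(463, -199)) + b)*((31/(35 + 6))*(-55) - 16329) = ((-226478 - 1*(-1/672)) - 500895)*((31/(35 + 6))*(-55) - 16329) = ((-226478 + 1/672) - 500895)*((31/41)*(-55) - 16329) = (-152193215/672 - 500895)*((31*(1/41))*(-55) - 16329) = -488794655*((31/41)*(-55) - 16329)/672 = -488794655*(-1705/41 - 16329)/672 = -488794655/672*(-671194/41) = 164038019834035/13776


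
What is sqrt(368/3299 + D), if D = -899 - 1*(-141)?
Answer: 7*I*sqrt(168334774)/3299 ≈ 27.53*I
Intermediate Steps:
D = -758 (D = -899 + 141 = -758)
sqrt(368/3299 + D) = sqrt(368/3299 - 758) = sqrt(-2500274/3299) = 7*I*sqrt(168334774)/3299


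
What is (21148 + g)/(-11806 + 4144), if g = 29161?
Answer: -50309/7662 ≈ -6.5660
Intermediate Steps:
(21148 + g)/(-11806 + 4144) = (21148 + 29161)/(-11806 + 4144) = 50309/(-7662) = 50309*(-1/7662) = -50309/7662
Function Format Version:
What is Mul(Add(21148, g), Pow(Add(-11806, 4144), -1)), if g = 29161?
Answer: Rational(-50309, 7662) ≈ -6.5660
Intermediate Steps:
Mul(Add(21148, g), Pow(Add(-11806, 4144), -1)) = Mul(Add(21148, 29161), Pow(Add(-11806, 4144), -1)) = Mul(50309, Pow(-7662, -1)) = Mul(50309, Rational(-1, 7662)) = Rational(-50309, 7662)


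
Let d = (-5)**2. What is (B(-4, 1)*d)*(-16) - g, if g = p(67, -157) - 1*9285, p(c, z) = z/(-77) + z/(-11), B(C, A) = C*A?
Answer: 836889/77 ≈ 10869.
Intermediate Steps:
B(C, A) = A*C
p(c, z) = -8*z/77 (p(c, z) = z*(-1/77) + z*(-1/11) = -z/77 - z/11 = -8*z/77)
d = 25
g = -713689/77 (g = -8/77*(-157) - 1*9285 = 1256/77 - 9285 = -713689/77 ≈ -9268.7)
(B(-4, 1)*d)*(-16) - g = ((1*(-4))*25)*(-16) - 1*(-713689/77) = -4*25*(-16) + 713689/77 = -100*(-16) + 713689/77 = 1600 + 713689/77 = 836889/77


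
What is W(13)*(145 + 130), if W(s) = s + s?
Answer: 7150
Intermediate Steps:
W(s) = 2*s
W(13)*(145 + 130) = (2*13)*(145 + 130) = 26*275 = 7150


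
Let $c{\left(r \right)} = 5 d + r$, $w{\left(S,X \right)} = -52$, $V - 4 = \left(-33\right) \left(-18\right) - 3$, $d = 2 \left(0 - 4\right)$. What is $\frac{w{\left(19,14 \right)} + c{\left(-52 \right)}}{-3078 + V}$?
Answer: $\frac{144}{2483} \approx 0.057994$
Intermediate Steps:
$d = -8$ ($d = 2 \left(-4\right) = -8$)
$V = 595$ ($V = 4 - -591 = 4 + \left(594 - 3\right) = 4 + 591 = 595$)
$c{\left(r \right)} = -40 + r$ ($c{\left(r \right)} = 5 \left(-8\right) + r = -40 + r$)
$\frac{w{\left(19,14 \right)} + c{\left(-52 \right)}}{-3078 + V} = \frac{-52 - 92}{-3078 + 595} = \frac{-52 - 92}{-2483} = \left(-144\right) \left(- \frac{1}{2483}\right) = \frac{144}{2483}$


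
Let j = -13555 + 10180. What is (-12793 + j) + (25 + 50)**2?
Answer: -10543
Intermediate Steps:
j = -3375
(-12793 + j) + (25 + 50)**2 = (-12793 - 3375) + (25 + 50)**2 = -16168 + 75**2 = -16168 + 5625 = -10543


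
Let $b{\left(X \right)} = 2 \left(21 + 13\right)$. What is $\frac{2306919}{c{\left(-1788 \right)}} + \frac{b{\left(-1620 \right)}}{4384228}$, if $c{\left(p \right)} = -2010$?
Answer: $- \frac{842838228071}{734358190} \approx -1147.7$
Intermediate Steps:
$b{\left(X \right)} = 68$ ($b{\left(X \right)} = 2 \cdot 34 = 68$)
$\frac{2306919}{c{\left(-1788 \right)}} + \frac{b{\left(-1620 \right)}}{4384228} = \frac{2306919}{-2010} + \frac{68}{4384228} = 2306919 \left(- \frac{1}{2010}\right) + 68 \cdot \frac{1}{4384228} = - \frac{768973}{670} + \frac{17}{1096057} = - \frac{842838228071}{734358190}$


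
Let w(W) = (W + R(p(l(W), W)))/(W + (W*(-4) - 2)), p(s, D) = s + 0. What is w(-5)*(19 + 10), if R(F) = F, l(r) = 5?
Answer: 0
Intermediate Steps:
p(s, D) = s
w(W) = (5 + W)/(-2 - 3*W) (w(W) = (W + 5)/(W + (W*(-4) - 2)) = (5 + W)/(W + (-4*W - 2)) = (5 + W)/(W + (-2 - 4*W)) = (5 + W)/(-2 - 3*W))
w(-5)*(19 + 10) = ((-5 - 1*(-5))/(2 + 3*(-5)))*(19 + 10) = ((-5 + 5)/(2 - 15))*29 = (0/(-13))*29 = -1/13*0*29 = 0*29 = 0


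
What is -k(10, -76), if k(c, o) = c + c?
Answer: -20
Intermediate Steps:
k(c, o) = 2*c
-k(10, -76) = -2*10 = -1*20 = -20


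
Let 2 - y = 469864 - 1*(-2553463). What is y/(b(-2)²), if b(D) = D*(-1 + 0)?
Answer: -3023325/4 ≈ -7.5583e+5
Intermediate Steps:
y = -3023325 (y = 2 - (469864 - 1*(-2553463)) = 2 - (469864 + 2553463) = 2 - 1*3023327 = 2 - 3023327 = -3023325)
b(D) = -D (b(D) = D*(-1) = -D)
y/(b(-2)²) = -3023325/((-1*(-2))²) = -3023325/(2²) = -3023325/4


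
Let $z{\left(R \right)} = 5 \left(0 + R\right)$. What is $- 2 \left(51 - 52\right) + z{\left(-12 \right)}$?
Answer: $-58$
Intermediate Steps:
$z{\left(R \right)} = 5 R$
$- 2 \left(51 - 52\right) + z{\left(-12 \right)} = - 2 \left(51 - 52\right) + 5 \left(-12\right) = \left(-2\right) \left(-1\right) - 60 = 2 - 60 = -58$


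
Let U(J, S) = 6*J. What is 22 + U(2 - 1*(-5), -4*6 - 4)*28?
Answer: 1198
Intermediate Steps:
22 + U(2 - 1*(-5), -4*6 - 4)*28 = 22 + (6*(2 - 1*(-5)))*28 = 22 + (6*(2 + 5))*28 = 22 + (6*7)*28 = 22 + 42*28 = 22 + 1176 = 1198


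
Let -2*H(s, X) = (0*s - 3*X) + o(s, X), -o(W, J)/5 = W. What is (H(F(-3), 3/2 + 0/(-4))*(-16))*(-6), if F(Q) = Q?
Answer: -504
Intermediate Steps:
o(W, J) = -5*W
H(s, X) = 3*X/2 + 5*s/2 (H(s, X) = -((0*s - 3*X) - 5*s)/2 = -((0 - 3*X) - 5*s)/2 = -(-3*X - 5*s)/2 = -(-5*s - 3*X)/2 = 3*X/2 + 5*s/2)
(H(F(-3), 3/2 + 0/(-4))*(-16))*(-6) = ((3*(3/2 + 0/(-4))/2 + (5/2)*(-3))*(-16))*(-6) = ((3*(3*(½) + 0*(-¼))/2 - 15/2)*(-16))*(-6) = ((3*(3/2 + 0)/2 - 15/2)*(-16))*(-6) = (((3/2)*(3/2) - 15/2)*(-16))*(-6) = ((9/4 - 15/2)*(-16))*(-6) = -21/4*(-16)*(-6) = 84*(-6) = -504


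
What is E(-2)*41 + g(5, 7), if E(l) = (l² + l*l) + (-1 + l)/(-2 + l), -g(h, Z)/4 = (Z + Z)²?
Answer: -1701/4 ≈ -425.25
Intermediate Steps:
g(h, Z) = -16*Z² (g(h, Z) = -4*(Z + Z)² = -4*4*Z² = -16*Z²)
E(l) = 2*l² + (-1 + l)/(-2 + l) (E(l) = (l² + l²) + (-1 + l)/(-2 + l) = 2*l² + (-1 + l)/(-2 + l))
E(-2)*41 + g(5, 7) = ((-1 - 2 - 4*(-2)² + 2*(-2)³)/(-2 - 2))*41 - 16*7² = ((-1 - 2 - 4*4 + 2*(-8))/(-4))*41 - 16*49 = -(-1 - 2 - 16 - 16)/4*41 - 784 = -¼*(-35)*41 - 784 = (35/4)*41 - 784 = 1435/4 - 784 = -1701/4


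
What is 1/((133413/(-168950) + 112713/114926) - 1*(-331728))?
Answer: 4854186925/1610270647816128 ≈ 3.0145e-6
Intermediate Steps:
1/((133413/(-168950) + 112713/114926) - 1*(-331728)) = 1/((133413*(-1/168950) + 112713*(1/114926)) + 331728) = 1/((-133413/168950 + 112713/114926) + 331728) = 1/(927559728/4854186925 + 331728) = 1/(1610270647816128/4854186925) = 4854186925/1610270647816128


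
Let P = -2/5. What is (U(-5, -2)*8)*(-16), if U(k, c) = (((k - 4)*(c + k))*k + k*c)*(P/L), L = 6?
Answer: -7808/3 ≈ -2602.7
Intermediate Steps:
P = -⅖ (P = -2*⅕ = -⅖ ≈ -0.40000)
U(k, c) = -c*k/15 - k*(-4 + k)*(c + k)/15 (U(k, c) = (((k - 4)*(c + k))*k + k*c)*(-⅖/6) = (((-4 + k)*(c + k))*k + c*k)*(-⅖*⅙) = (k*(-4 + k)*(c + k) + c*k)*(-1/15) = (c*k + k*(-4 + k)*(c + k))*(-1/15) = -c*k/15 - k*(-4 + k)*(c + k)/15)
(U(-5, -2)*8)*(-16) = (((1/15)*(-5)*(-1*(-5)² + 3*(-2) + 4*(-5) - 1*(-2)*(-5)))*8)*(-16) = (((1/15)*(-5)*(-1*25 - 6 - 20 - 10))*8)*(-16) = (((1/15)*(-5)*(-25 - 6 - 20 - 10))*8)*(-16) = (((1/15)*(-5)*(-61))*8)*(-16) = ((61/3)*8)*(-16) = (488/3)*(-16) = -7808/3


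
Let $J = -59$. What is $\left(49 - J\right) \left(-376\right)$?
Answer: $-40608$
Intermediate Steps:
$\left(49 - J\right) \left(-376\right) = \left(49 - -59\right) \left(-376\right) = \left(49 + 59\right) \left(-376\right) = 108 \left(-376\right) = -40608$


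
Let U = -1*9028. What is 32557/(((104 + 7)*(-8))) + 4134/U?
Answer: -2010781/54168 ≈ -37.121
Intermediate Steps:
U = -9028
32557/(((104 + 7)*(-8))) + 4134/U = 32557/(((104 + 7)*(-8))) + 4134/(-9028) = 32557/((111*(-8))) + 4134*(-1/9028) = 32557/(-888) - 2067/4514 = 32557*(-1/888) - 2067/4514 = -32557/888 - 2067/4514 = -2010781/54168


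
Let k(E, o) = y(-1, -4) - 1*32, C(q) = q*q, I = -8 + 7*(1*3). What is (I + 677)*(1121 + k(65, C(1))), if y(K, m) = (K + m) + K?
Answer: 747270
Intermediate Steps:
I = 13 (I = -8 + 7*3 = -8 + 21 = 13)
C(q) = q²
y(K, m) = m + 2*K
k(E, o) = -38 (k(E, o) = (-4 + 2*(-1)) - 1*32 = (-4 - 2) - 32 = -6 - 32 = -38)
(I + 677)*(1121 + k(65, C(1))) = (13 + 677)*(1121 - 38) = 690*1083 = 747270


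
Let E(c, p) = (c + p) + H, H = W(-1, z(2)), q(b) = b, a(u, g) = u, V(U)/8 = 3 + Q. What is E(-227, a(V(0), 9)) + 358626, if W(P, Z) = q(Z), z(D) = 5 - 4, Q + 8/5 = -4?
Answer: 1791896/5 ≈ 3.5838e+5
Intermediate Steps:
Q = -28/5 (Q = -8/5 - 4 = -28/5 ≈ -5.6000)
z(D) = 1
V(U) = -104/5 (V(U) = 8*(3 - 28/5) = 8*(-13/5) = -104/5)
W(P, Z) = Z
H = 1
E(c, p) = 1 + c + p (E(c, p) = (c + p) + 1 = 1 + c + p)
E(-227, a(V(0), 9)) + 358626 = (1 - 227 - 104/5) + 358626 = -1234/5 + 358626 = 1791896/5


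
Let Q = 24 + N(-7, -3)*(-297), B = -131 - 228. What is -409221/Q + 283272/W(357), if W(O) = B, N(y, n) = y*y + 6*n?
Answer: -818125479/1098899 ≈ -744.50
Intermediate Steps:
N(y, n) = y² + 6*n
B = -359
W(O) = -359
Q = -9183 (Q = 24 + ((-7)² + 6*(-3))*(-297) = 24 + (49 - 18)*(-297) = 24 + 31*(-297) = 24 - 9207 = -9183)
-409221/Q + 283272/W(357) = -409221/(-9183) + 283272/(-359) = -409221*(-1/9183) + 283272*(-1/359) = 136407/3061 - 283272/359 = -818125479/1098899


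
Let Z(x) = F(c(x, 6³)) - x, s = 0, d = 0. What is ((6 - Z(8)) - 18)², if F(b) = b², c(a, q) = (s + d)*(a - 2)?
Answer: 16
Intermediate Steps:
c(a, q) = 0 (c(a, q) = (0 + 0)*(a - 2) = 0*(-2 + a) = 0)
Z(x) = -x (Z(x) = 0² - x = 0 - x = -x)
((6 - Z(8)) - 18)² = ((6 - (-1)*8) - 18)² = ((6 - 1*(-8)) - 18)² = ((6 + 8) - 18)² = (14 - 18)² = (-4)² = 16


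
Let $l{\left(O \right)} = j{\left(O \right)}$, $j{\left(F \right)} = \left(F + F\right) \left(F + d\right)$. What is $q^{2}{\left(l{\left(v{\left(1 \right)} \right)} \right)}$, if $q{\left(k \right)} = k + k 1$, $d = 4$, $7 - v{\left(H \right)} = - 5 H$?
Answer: $589824$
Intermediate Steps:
$v{\left(H \right)} = 7 + 5 H$ ($v{\left(H \right)} = 7 - - 5 H = 7 + 5 H$)
$j{\left(F \right)} = 2 F \left(4 + F\right)$ ($j{\left(F \right)} = \left(F + F\right) \left(F + 4\right) = 2 F \left(4 + F\right)$)
$l{\left(O \right)} = 2 O \left(4 + O\right)$
$q{\left(k \right)} = 2 k$ ($q{\left(k \right)} = k + k = 2 k$)
$q^{2}{\left(l{\left(v{\left(1 \right)} \right)} \right)} = \left(2 \cdot 2 \left(7 + 5 \cdot 1\right) \left(4 + \left(7 + 5 \cdot 1\right)\right)\right)^{2} = \left(2 \cdot 2 \left(7 + 5\right) \left(4 + \left(7 + 5\right)\right)\right)^{2} = \left(2 \cdot 2 \cdot 12 \left(4 + 12\right)\right)^{2} = \left(2 \cdot 2 \cdot 12 \cdot 16\right)^{2} = \left(2 \cdot 384\right)^{2} = 768^{2} = 589824$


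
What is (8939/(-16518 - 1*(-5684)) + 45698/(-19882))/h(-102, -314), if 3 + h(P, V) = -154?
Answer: 336408665/16909024658 ≈ 0.019895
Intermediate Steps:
h(P, V) = -157 (h(P, V) = -3 - 154 = -157)
(8939/(-16518 - 1*(-5684)) + 45698/(-19882))/h(-102, -314) = (8939/(-16518 - 1*(-5684)) + 45698/(-19882))/(-157) = (8939/(-16518 + 5684) + 45698*(-1/19882))*(-1/157) = (8939/(-10834) - 22849/9941)*(-1/157) = (8939*(-1/10834) - 22849/9941)*(-1/157) = (-8939/10834 - 22849/9941)*(-1/157) = -336408665/107700794*(-1/157) = 336408665/16909024658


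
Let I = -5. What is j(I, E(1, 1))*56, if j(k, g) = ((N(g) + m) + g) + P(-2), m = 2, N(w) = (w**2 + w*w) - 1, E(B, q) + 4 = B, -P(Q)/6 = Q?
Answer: 1568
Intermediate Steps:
P(Q) = -6*Q
E(B, q) = -4 + B
N(w) = -1 + 2*w**2 (N(w) = (w**2 + w**2) - 1 = 2*w**2 - 1 = -1 + 2*w**2)
j(k, g) = 13 + g + 2*g**2 (j(k, g) = (((-1 + 2*g**2) + 2) + g) - 6*(-2) = ((1 + 2*g**2) + g) + 12 = (1 + g + 2*g**2) + 12 = 13 + g + 2*g**2)
j(I, E(1, 1))*56 = (13 + (-4 + 1) + 2*(-4 + 1)**2)*56 = (13 - 3 + 2*(-3)**2)*56 = (13 - 3 + 2*9)*56 = (13 - 3 + 18)*56 = 28*56 = 1568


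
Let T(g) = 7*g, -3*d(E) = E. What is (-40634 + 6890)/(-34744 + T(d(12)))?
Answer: 8436/8693 ≈ 0.97044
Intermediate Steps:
d(E) = -E/3
(-40634 + 6890)/(-34744 + T(d(12))) = (-40634 + 6890)/(-34744 + 7*(-⅓*12)) = -33744/(-34744 + 7*(-4)) = -33744/(-34744 - 28) = -33744/(-34772) = -33744*(-1/34772) = 8436/8693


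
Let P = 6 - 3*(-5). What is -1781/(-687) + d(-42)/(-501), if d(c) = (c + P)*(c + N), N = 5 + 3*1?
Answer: 133921/114729 ≈ 1.1673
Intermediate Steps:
N = 8 (N = 5 + 3 = 8)
P = 21 (P = 6 + 15 = 21)
d(c) = (8 + c)*(21 + c) (d(c) = (c + 21)*(c + 8) = (21 + c)*(8 + c) = (8 + c)*(21 + c))
-1781/(-687) + d(-42)/(-501) = -1781/(-687) + (168 + (-42)² + 29*(-42))/(-501) = -1781*(-1/687) + (168 + 1764 - 1218)*(-1/501) = 1781/687 + 714*(-1/501) = 1781/687 - 238/167 = 133921/114729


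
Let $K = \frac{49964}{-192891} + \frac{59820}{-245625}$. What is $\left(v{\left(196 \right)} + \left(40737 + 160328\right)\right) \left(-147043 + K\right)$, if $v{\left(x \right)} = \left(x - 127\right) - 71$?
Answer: $- \frac{31127913848990624843}{1052863375} \approx -2.9565 \cdot 10^{10}$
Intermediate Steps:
$K = - \frac{1587409808}{3158590125}$ ($K = 49964 \left(- \frac{1}{192891}\right) + 59820 \left(- \frac{1}{245625}\right) = - \frac{49964}{192891} - \frac{3988}{16375} = - \frac{1587409808}{3158590125} \approx -0.50257$)
$v{\left(x \right)} = -198 + x$ ($v{\left(x \right)} = \left(-127 + x\right) - 71 = -198 + x$)
$\left(v{\left(196 \right)} + \left(40737 + 160328\right)\right) \left(-147043 + K\right) = \left(\left(-198 + 196\right) + \left(40737 + 160328\right)\right) \left(-147043 - \frac{1587409808}{3158590125}\right) = \left(-2 + 201065\right) \left(- \frac{464450155160183}{3158590125}\right) = 201063 \left(- \frac{464450155160183}{3158590125}\right) = - \frac{31127913848990624843}{1052863375}$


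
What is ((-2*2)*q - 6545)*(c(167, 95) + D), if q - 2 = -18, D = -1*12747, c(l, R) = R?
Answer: 81997612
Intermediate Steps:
D = -12747
q = -16 (q = 2 - 18 = -16)
((-2*2)*q - 6545)*(c(167, 95) + D) = (-2*2*(-16) - 6545)*(95 - 12747) = (-4*(-16) - 6545)*(-12652) = (64 - 6545)*(-12652) = -6481*(-12652) = 81997612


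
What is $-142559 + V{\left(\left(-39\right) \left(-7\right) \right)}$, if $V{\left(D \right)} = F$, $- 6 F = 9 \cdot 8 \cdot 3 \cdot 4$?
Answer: $-142703$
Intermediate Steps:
$F = -144$ ($F = - \frac{9 \cdot 8 \cdot 3 \cdot 4}{6} = - \frac{72 \cdot 12}{6} = \left(- \frac{1}{6}\right) 864 = -144$)
$V{\left(D \right)} = -144$
$-142559 + V{\left(\left(-39\right) \left(-7\right) \right)} = -142559 - 144 = -142703$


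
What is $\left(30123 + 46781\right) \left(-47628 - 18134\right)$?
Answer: $-5057360848$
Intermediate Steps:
$\left(30123 + 46781\right) \left(-47628 - 18134\right) = 76904 \left(-65762\right) = -5057360848$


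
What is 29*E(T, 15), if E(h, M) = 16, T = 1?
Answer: 464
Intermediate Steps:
29*E(T, 15) = 29*16 = 464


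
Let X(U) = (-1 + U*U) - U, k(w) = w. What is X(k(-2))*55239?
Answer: 276195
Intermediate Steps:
X(U) = -1 + U² - U (X(U) = (-1 + U²) - U = -1 + U² - U)
X(k(-2))*55239 = (-1 + (-2)² - 1*(-2))*55239 = (-1 + 4 + 2)*55239 = 5*55239 = 276195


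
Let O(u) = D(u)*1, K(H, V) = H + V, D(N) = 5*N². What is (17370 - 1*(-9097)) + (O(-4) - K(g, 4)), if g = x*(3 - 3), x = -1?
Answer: 26543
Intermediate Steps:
g = 0 (g = -(3 - 3) = -1*0 = 0)
O(u) = 5*u² (O(u) = (5*u²)*1 = 5*u²)
(17370 - 1*(-9097)) + (O(-4) - K(g, 4)) = (17370 - 1*(-9097)) + (5*(-4)² - (0 + 4)) = (17370 + 9097) + (5*16 - 1*4) = 26467 + (80 - 4) = 26467 + 76 = 26543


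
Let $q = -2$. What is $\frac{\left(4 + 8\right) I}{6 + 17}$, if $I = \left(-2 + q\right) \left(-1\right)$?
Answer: $\frac{48}{23} \approx 2.087$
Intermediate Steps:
$I = 4$ ($I = \left(-2 - 2\right) \left(-1\right) = \left(-4\right) \left(-1\right) = 4$)
$\frac{\left(4 + 8\right) I}{6 + 17} = \frac{\left(4 + 8\right) 4}{6 + 17} = \frac{12 \cdot 4}{23} = \frac{1}{23} \cdot 48 = \frac{48}{23}$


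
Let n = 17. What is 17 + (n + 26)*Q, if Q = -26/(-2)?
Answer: 576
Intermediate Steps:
Q = 13 (Q = -26*(-½) = 13)
17 + (n + 26)*Q = 17 + (17 + 26)*13 = 17 + 43*13 = 17 + 559 = 576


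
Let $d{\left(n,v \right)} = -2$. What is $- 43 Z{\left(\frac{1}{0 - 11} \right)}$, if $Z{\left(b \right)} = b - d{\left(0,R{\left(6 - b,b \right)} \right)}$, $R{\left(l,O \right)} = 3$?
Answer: $- \frac{903}{11} \approx -82.091$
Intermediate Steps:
$Z{\left(b \right)} = 2 + b$ ($Z{\left(b \right)} = b - -2 = b + 2 = 2 + b$)
$- 43 Z{\left(\frac{1}{0 - 11} \right)} = - 43 \left(2 + \frac{1}{0 - 11}\right) = - 43 \left(2 + \frac{1}{-11}\right) = - 43 \left(2 - \frac{1}{11}\right) = \left(-43\right) \frac{21}{11} = - \frac{903}{11}$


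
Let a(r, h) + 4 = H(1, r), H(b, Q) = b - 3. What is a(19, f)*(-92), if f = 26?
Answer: 552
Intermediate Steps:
H(b, Q) = -3 + b
a(r, h) = -6 (a(r, h) = -4 + (-3 + 1) = -4 - 2 = -6)
a(19, f)*(-92) = -6*(-92) = 552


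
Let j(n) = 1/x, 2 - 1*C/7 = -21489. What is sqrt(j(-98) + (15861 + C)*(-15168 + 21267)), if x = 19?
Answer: sqrt(366144792241)/19 ≈ 31847.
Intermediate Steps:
C = 150437 (C = 14 - 7*(-21489) = 14 + 150423 = 150437)
j(n) = 1/19
sqrt(j(-98) + (15861 + C)*(-15168 + 21267)) = sqrt(1/19 + (15861 + 150437)*(-15168 + 21267)) = sqrt(1/19 + 166298*6099) = sqrt(1/19 + 1014251502) = sqrt(19270778539/19) = sqrt(366144792241)/19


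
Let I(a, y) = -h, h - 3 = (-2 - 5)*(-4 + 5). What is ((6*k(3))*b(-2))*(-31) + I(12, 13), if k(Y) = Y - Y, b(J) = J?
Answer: 4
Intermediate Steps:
h = -4 (h = 3 + (-2 - 5)*(-4 + 5) = 3 - 7*1 = 3 - 7 = -4)
k(Y) = 0
I(a, y) = 4 (I(a, y) = -1*(-4) = 4)
((6*k(3))*b(-2))*(-31) + I(12, 13) = ((6*0)*(-2))*(-31) + 4 = (0*(-2))*(-31) + 4 = 0*(-31) + 4 = 0 + 4 = 4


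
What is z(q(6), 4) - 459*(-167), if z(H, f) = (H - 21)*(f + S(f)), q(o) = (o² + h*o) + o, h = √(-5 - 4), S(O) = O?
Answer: 76821 + 144*I ≈ 76821.0 + 144.0*I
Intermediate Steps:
h = 3*I (h = √(-9) = 3*I ≈ 3.0*I)
q(o) = o + o² + 3*I*o (q(o) = (o² + (3*I)*o) + o = (o² + 3*I*o) + o = o + o² + 3*I*o)
z(H, f) = 2*f*(-21 + H) (z(H, f) = (H - 21)*(f + f) = (-21 + H)*(2*f) = 2*f*(-21 + H))
z(q(6), 4) - 459*(-167) = 2*4*(-21 + 6*(1 + 6 + 3*I)) - 459*(-167) = 2*4*(-21 + 6*(7 + 3*I)) + 76653 = 2*4*(-21 + (42 + 18*I)) + 76653 = 2*4*(21 + 18*I) + 76653 = (168 + 144*I) + 76653 = 76821 + 144*I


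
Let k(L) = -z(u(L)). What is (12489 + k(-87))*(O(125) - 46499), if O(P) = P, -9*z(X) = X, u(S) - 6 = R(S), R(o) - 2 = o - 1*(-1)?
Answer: -578762978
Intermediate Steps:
R(o) = 3 + o (R(o) = 2 + (o - 1*(-1)) = 2 + (o + 1) = 2 + (1 + o) = 3 + o)
u(S) = 9 + S (u(S) = 6 + (3 + S) = 9 + S)
z(X) = -X/9
k(L) = 1 + L/9 (k(L) = -(-1)*(9 + L)/9 = -(-1 - L/9) = 1 + L/9)
(12489 + k(-87))*(O(125) - 46499) = (12489 + (1 + (⅑)*(-87)))*(125 - 46499) = (12489 + (1 - 29/3))*(-46374) = (12489 - 26/3)*(-46374) = (37441/3)*(-46374) = -578762978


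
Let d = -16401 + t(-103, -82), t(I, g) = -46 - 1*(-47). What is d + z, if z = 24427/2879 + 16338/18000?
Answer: -141565679483/8637000 ≈ -16391.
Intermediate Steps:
t(I, g) = 1 (t(I, g) = -46 + 47 = 1)
d = -16400 (d = -16401 + 1 = -16400)
z = 81120517/8637000 (z = 24427*(1/2879) + 16338*(1/18000) = 24427/2879 + 2723/3000 = 81120517/8637000 ≈ 9.3922)
d + z = -16400 + 81120517/8637000 = -141565679483/8637000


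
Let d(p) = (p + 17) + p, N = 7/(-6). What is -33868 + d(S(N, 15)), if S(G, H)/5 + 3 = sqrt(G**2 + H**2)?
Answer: -33881 + 5*sqrt(8149)/3 ≈ -33731.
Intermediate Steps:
N = -7/6 (N = 7*(-1/6) = -7/6 ≈ -1.1667)
S(G, H) = -15 + 5*sqrt(G**2 + H**2)
d(p) = 17 + 2*p (d(p) = (17 + p) + p = 17 + 2*p)
-33868 + d(S(N, 15)) = -33868 + (17 + 2*(-15 + 5*sqrt((-7/6)**2 + 15**2))) = -33868 + (17 + 2*(-15 + 5*sqrt(49/36 + 225))) = -33868 + (17 + 2*(-15 + 5*sqrt(8149/36))) = -33868 + (17 + 2*(-15 + 5*(sqrt(8149)/6))) = -33868 + (17 + 2*(-15 + 5*sqrt(8149)/6)) = -33868 + (17 + (-30 + 5*sqrt(8149)/3)) = -33868 + (-13 + 5*sqrt(8149)/3) = -33881 + 5*sqrt(8149)/3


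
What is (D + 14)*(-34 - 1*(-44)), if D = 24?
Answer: 380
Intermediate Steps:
(D + 14)*(-34 - 1*(-44)) = (24 + 14)*(-34 - 1*(-44)) = 38*(-34 + 44) = 38*10 = 380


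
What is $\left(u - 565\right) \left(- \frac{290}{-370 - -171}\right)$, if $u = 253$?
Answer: $- \frac{90480}{199} \approx -454.67$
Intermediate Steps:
$\left(u - 565\right) \left(- \frac{290}{-370 - -171}\right) = \left(253 - 565\right) \left(- \frac{290}{-370 - -171}\right) = - 312 \left(- \frac{290}{-370 + 171}\right) = - 312 \left(- \frac{290}{-199}\right) = - 312 \left(\left(-290\right) \left(- \frac{1}{199}\right)\right) = \left(-312\right) \frac{290}{199} = - \frac{90480}{199}$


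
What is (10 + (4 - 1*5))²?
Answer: 81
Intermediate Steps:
(10 + (4 - 1*5))² = (10 + (4 - 5))² = (10 - 1)² = 9² = 81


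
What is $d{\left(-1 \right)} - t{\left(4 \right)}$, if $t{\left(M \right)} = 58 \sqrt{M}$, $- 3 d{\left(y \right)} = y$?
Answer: $- \frac{347}{3} \approx -115.67$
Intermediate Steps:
$d{\left(y \right)} = - \frac{y}{3}$
$d{\left(-1 \right)} - t{\left(4 \right)} = \left(- \frac{1}{3}\right) \left(-1\right) - 58 \sqrt{4} = \frac{1}{3} - 58 \cdot 2 = \frac{1}{3} - 116 = - \frac{347}{3}$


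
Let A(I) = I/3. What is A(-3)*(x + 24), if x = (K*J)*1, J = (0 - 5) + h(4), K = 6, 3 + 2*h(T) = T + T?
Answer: -9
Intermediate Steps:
h(T) = -3/2 + T (h(T) = -3/2 + (T + T)/2 = -3/2 + (2*T)/2 = -3/2 + T)
A(I) = I/3 (A(I) = I*(⅓) = I/3)
J = -5/2 (J = (0 - 5) + (-3/2 + 4) = -5 + 5/2 = -5/2 ≈ -2.5000)
x = -15 (x = (6*(-5/2))*1 = -15*1 = -15)
A(-3)*(x + 24) = ((⅓)*(-3))*(-15 + 24) = -1*9 = -9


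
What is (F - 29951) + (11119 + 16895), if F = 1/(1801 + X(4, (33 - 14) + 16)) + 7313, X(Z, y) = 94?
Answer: 10187521/1895 ≈ 5376.0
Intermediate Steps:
F = 13858136/1895 (F = 1/(1801 + 94) + 7313 = 1/1895 + 7313 = 13858136/1895 ≈ 7313.0)
(F - 29951) + (11119 + 16895) = (13858136/1895 - 29951) + (11119 + 16895) = -42899009/1895 + 28014 = 10187521/1895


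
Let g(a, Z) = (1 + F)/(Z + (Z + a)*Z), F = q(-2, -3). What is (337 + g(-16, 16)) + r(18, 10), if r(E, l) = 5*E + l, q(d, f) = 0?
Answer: 6993/16 ≈ 437.06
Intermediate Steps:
F = 0
r(E, l) = l + 5*E
g(a, Z) = 1/(Z + Z*(Z + a)) (g(a, Z) = (1 + 0)/(Z + (Z + a)*Z) = 1/(Z + Z*(Z + a)))
(337 + g(-16, 16)) + r(18, 10) = (337 + 1/(16*(1 + 16 - 16))) + (10 + 5*18) = (337 + (1/16)/1) + (10 + 90) = (337 + (1/16)*1) + 100 = (337 + 1/16) + 100 = 5393/16 + 100 = 6993/16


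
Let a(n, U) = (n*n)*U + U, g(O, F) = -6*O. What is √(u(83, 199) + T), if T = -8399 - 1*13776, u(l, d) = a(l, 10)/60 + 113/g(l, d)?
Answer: I*√5214753714/498 ≈ 145.01*I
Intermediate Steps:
a(n, U) = U + U*n² (a(n, U) = n²*U + U = U*n² + U = U + U*n²)
u(l, d) = ⅙ - 113/(6*l) + l²/6 (u(l, d) = (10*(1 + l²))/60 + 113/((-6*l)) = (10 + 10*l²)*(1/60) + 113*(-1/(6*l)) = (⅙ + l²/6) - 113/(6*l) = ⅙ - 113/(6*l) + l²/6)
T = -22175 (T = -8399 - 13776 = -22175)
√(u(83, 199) + T) = √((⅙)*(-113 + 83 + 83³)/83 - 22175) = √((⅙)*(1/83)*(-113 + 83 + 571787) - 22175) = √((⅙)*(1/83)*571757 - 22175) = √(571757/498 - 22175) = √(-10471393/498) = I*√5214753714/498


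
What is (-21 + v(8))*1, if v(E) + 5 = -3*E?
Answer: -50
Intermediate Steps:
v(E) = -5 - 3*E
(-21 + v(8))*1 = (-21 + (-5 - 3*8))*1 = (-21 + (-5 - 24))*1 = (-21 - 29)*1 = -50*1 = -50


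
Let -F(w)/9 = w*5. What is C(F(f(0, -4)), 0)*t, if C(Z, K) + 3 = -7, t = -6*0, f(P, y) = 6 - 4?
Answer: 0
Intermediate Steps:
f(P, y) = 2
t = 0
F(w) = -45*w (F(w) = -9*w*5 = -45*w)
C(Z, K) = -10 (C(Z, K) = -3 - 7 = -10)
C(F(f(0, -4)), 0)*t = -10*0 = 0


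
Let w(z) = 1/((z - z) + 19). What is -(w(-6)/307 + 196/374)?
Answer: -571821/1090771 ≈ -0.52424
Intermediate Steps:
w(z) = 1/19 (w(z) = 1/(0 + 19) = 1/19)
-(w(-6)/307 + 196/374) = -((1/19)/307 + 196/374) = -((1/19)*(1/307) + 196*(1/374)) = -(1/5833 + 98/187) = -1*571821/1090771 = -571821/1090771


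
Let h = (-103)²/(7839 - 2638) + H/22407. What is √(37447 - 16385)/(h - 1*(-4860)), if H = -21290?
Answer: 16648401*√21062/80929369799 ≈ 0.029855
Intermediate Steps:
h = 18140939/16648401 (h = (-103)²/(7839 - 2638) - 21290/22407 = 10609/5201 - 21290*1/22407 = 10609*(1/5201) - 21290/22407 = 10609/5201 - 21290/22407 = 18140939/16648401 ≈ 1.0897)
√(37447 - 16385)/(h - 1*(-4860)) = √(37447 - 16385)/(18140939/16648401 - 1*(-4860)) = √21062/(18140939/16648401 + 4860) = √21062/(80929369799/16648401) = √21062*(16648401/80929369799) = 16648401*√21062/80929369799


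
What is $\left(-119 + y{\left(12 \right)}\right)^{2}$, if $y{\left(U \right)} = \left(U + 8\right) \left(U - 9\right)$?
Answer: $3481$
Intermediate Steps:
$y{\left(U \right)} = \left(-9 + U\right) \left(8 + U\right)$ ($y{\left(U \right)} = \left(8 + U\right) \left(-9 + U\right) = \left(-9 + U\right) \left(8 + U\right)$)
$\left(-119 + y{\left(12 \right)}\right)^{2} = \left(-119 - \left(84 - 144\right)\right)^{2} = \left(-119 - -60\right)^{2} = \left(-119 + 60\right)^{2} = \left(-59\right)^{2} = 3481$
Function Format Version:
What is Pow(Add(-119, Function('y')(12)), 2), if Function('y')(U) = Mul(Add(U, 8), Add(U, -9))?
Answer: 3481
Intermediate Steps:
Function('y')(U) = Mul(Add(-9, U), Add(8, U)) (Function('y')(U) = Mul(Add(8, U), Add(-9, U)) = Mul(Add(-9, U), Add(8, U)))
Pow(Add(-119, Function('y')(12)), 2) = Pow(Add(-119, Add(-72, Pow(12, 2), Mul(-1, 12))), 2) = Pow(Add(-119, Add(-72, 144, -12)), 2) = Pow(Add(-119, 60), 2) = Pow(-59, 2) = 3481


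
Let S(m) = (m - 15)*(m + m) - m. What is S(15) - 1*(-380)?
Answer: 365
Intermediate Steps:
S(m) = -m + 2*m*(-15 + m) (S(m) = (-15 + m)*(2*m) - m = 2*m*(-15 + m) - m = -m + 2*m*(-15 + m))
S(15) - 1*(-380) = 15*(-31 + 2*15) - 1*(-380) = 15*(-31 + 30) + 380 = 15*(-1) + 380 = -15 + 380 = 365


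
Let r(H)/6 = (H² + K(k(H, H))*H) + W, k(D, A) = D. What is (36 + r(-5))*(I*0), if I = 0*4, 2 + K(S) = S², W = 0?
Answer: 0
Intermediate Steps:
K(S) = -2 + S²
I = 0
r(H) = 6*H² + 6*H*(-2 + H²) (r(H) = 6*((H² + (-2 + H²)*H) + 0) = 6*((H² + H*(-2 + H²)) + 0) = 6*(H² + H*(-2 + H²)) = 6*H² + 6*H*(-2 + H²))
(36 + r(-5))*(I*0) = (36 + 6*(-5)*(-2 - 5 + (-5)²))*(0*0) = (36 + 6*(-5)*(-2 - 5 + 25))*0 = (36 + 6*(-5)*18)*0 = (36 - 540)*0 = -504*0 = 0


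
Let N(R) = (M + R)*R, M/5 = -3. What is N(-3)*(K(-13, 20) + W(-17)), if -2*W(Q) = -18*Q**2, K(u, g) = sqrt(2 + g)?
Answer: 140454 + 54*sqrt(22) ≈ 1.4071e+5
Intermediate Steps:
M = -15 (M = 5*(-3) = -15)
W(Q) = 9*Q**2 (W(Q) = -(-9)*Q**2 = 9*Q**2)
N(R) = R*(-15 + R) (N(R) = (-15 + R)*R = R*(-15 + R))
N(-3)*(K(-13, 20) + W(-17)) = (-3*(-15 - 3))*(sqrt(2 + 20) + 9*(-17)**2) = (-3*(-18))*(sqrt(22) + 9*289) = 54*(sqrt(22) + 2601) = 54*(2601 + sqrt(22)) = 140454 + 54*sqrt(22)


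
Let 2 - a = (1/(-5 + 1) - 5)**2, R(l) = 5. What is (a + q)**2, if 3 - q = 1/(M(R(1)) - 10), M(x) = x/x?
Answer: 10452289/20736 ≈ 504.06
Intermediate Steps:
M(x) = 1
q = 28/9 (q = 3 - 1/(1 - 10) = 3 - 1/(-9) = 3 - 1*(-1/9) = 3 + 1/9 = 28/9 ≈ 3.1111)
a = -409/16 (a = 2 - (1/(-5 + 1) - 5)**2 = 2 - (1/(-4) - 5)**2 = 2 - (-1/4 - 5)**2 = 2 - (-21/4)**2 = 2 - 1*441/16 = 2 - 441/16 = -409/16 ≈ -25.563)
(a + q)**2 = (-409/16 + 28/9)**2 = (-3233/144)**2 = 10452289/20736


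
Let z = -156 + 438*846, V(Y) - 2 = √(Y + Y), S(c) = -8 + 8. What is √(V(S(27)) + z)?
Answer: √370394 ≈ 608.60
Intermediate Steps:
S(c) = 0
V(Y) = 2 + √2*√Y (V(Y) = 2 + √(Y + Y) = 2 + √(2*Y) = 2 + √2*√Y)
z = 370392 (z = -156 + 370548 = 370392)
√(V(S(27)) + z) = √((2 + √2*√0) + 370392) = √((2 + √2*0) + 370392) = √((2 + 0) + 370392) = √(2 + 370392) = √370394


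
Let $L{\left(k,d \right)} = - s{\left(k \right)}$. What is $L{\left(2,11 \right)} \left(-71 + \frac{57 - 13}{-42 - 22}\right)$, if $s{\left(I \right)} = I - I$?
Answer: $0$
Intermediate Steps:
$s{\left(I \right)} = 0$
$L{\left(k,d \right)} = 0$ ($L{\left(k,d \right)} = \left(-1\right) 0 = 0$)
$L{\left(2,11 \right)} \left(-71 + \frac{57 - 13}{-42 - 22}\right) = 0 \left(-71 + \frac{57 - 13}{-42 - 22}\right) = 0 \left(-71 + \frac{44}{-64}\right) = 0 \left(-71 + 44 \left(- \frac{1}{64}\right)\right) = 0 \left(-71 - \frac{11}{16}\right) = 0 \left(- \frac{1147}{16}\right) = 0$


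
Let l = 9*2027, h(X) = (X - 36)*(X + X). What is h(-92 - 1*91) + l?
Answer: 98397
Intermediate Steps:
h(X) = 2*X*(-36 + X) (h(X) = (-36 + X)*(2*X) = 2*X*(-36 + X))
l = 18243
h(-92 - 1*91) + l = 2*(-92 - 1*91)*(-36 + (-92 - 1*91)) + 18243 = 2*(-92 - 91)*(-36 + (-92 - 91)) + 18243 = 2*(-183)*(-36 - 183) + 18243 = 2*(-183)*(-219) + 18243 = 80154 + 18243 = 98397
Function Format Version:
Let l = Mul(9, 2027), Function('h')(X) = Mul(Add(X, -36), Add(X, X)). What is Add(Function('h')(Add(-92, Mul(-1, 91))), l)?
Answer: 98397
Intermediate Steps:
Function('h')(X) = Mul(2, X, Add(-36, X)) (Function('h')(X) = Mul(Add(-36, X), Mul(2, X)) = Mul(2, X, Add(-36, X)))
l = 18243
Add(Function('h')(Add(-92, Mul(-1, 91))), l) = Add(Mul(2, Add(-92, Mul(-1, 91)), Add(-36, Add(-92, Mul(-1, 91)))), 18243) = Add(Mul(2, Add(-92, -91), Add(-36, Add(-92, -91))), 18243) = Add(Mul(2, -183, Add(-36, -183)), 18243) = Add(Mul(2, -183, -219), 18243) = Add(80154, 18243) = 98397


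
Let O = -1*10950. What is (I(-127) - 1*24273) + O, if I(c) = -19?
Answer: -35242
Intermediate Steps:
O = -10950
(I(-127) - 1*24273) + O = (-19 - 1*24273) - 10950 = (-19 - 24273) - 10950 = -24292 - 10950 = -35242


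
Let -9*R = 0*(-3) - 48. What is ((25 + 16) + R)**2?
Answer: 19321/9 ≈ 2146.8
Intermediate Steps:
R = 16/3 (R = -(0*(-3) - 48)/9 = -(0 - 48)/9 = -1/9*(-48) = 16/3 ≈ 5.3333)
((25 + 16) + R)**2 = ((25 + 16) + 16/3)**2 = (41 + 16/3)**2 = (139/3)**2 = 19321/9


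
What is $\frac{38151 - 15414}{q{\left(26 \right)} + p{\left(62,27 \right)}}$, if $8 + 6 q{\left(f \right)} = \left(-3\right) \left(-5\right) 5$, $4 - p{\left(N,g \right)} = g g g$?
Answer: $- \frac{136422}{118007} \approx -1.156$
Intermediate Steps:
$p{\left(N,g \right)} = 4 - g^{3}$ ($p{\left(N,g \right)} = 4 - g g g = 4 - g^{2} g = 4 - g^{3}$)
$q{\left(f \right)} = \frac{67}{6}$ ($q{\left(f \right)} = - \frac{4}{3} + \frac{\left(-3\right) \left(-5\right) 5}{6} = - \frac{4}{3} + \frac{15 \cdot 5}{6} = - \frac{4}{3} + \frac{1}{6} \cdot 75 = - \frac{4}{3} + \frac{25}{2} = \frac{67}{6}$)
$\frac{38151 - 15414}{q{\left(26 \right)} + p{\left(62,27 \right)}} = \frac{38151 - 15414}{\frac{67}{6} + \left(4 - 27^{3}\right)} = \frac{22737}{\frac{67}{6} + \left(4 - 19683\right)} = \frac{22737}{\frac{67}{6} - 19679} = \frac{22737}{- \frac{118007}{6}} = 22737 \left(- \frac{6}{118007}\right) = - \frac{136422}{118007}$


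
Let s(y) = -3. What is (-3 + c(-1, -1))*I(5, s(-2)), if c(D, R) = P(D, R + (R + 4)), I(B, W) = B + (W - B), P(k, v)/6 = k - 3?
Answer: 81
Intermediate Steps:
P(k, v) = -18 + 6*k (P(k, v) = 6*(k - 3) = 6*(-3 + k) = -18 + 6*k)
I(B, W) = W
c(D, R) = -18 + 6*D
(-3 + c(-1, -1))*I(5, s(-2)) = (-3 + (-18 + 6*(-1)))*(-3) = (-3 + (-18 - 6))*(-3) = (-3 - 24)*(-3) = -27*(-3) = 81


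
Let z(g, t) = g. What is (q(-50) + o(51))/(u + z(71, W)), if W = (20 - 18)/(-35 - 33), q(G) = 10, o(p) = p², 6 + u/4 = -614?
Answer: -2611/2409 ≈ -1.0839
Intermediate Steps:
u = -2480 (u = -24 + 4*(-614) = -24 - 2456 = -2480)
W = -1/34 (W = 2/(-68) = 2*(-1/68) = -1/34 ≈ -0.029412)
(q(-50) + o(51))/(u + z(71, W)) = (10 + 51²)/(-2480 + 71) = (10 + 2601)/(-2409) = 2611*(-1/2409) = -2611/2409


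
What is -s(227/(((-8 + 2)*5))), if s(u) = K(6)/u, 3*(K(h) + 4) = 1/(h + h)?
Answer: -715/1362 ≈ -0.52496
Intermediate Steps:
K(h) = -4 + 1/(6*h) (K(h) = -4 + 1/(3*(h + h)) = -4 + 1/(3*((2*h))) = -4 + (1/(2*h))/3 = -4 + 1/(6*h))
s(u) = -143/(36*u) (s(u) = (-4 + (1/6)/6)/u = (-4 + (1/6)*(1/6))/u = (-4 + 1/36)/u = -143/(36*u))
-s(227/(((-8 + 2)*5))) = -(-143)/(36*(227/(((-8 + 2)*5)))) = -(-143)/(36*(227/((-6*5)))) = -(-143)/(36*(227/(-30))) = -(-143)/(36*(227*(-1/30))) = -(-143)/(36*(-227/30)) = -(-143)*(-30)/(36*227) = -1*715/1362 = -715/1362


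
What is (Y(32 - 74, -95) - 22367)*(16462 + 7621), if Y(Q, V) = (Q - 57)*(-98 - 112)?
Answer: -37978891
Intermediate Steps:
Y(Q, V) = 11970 - 210*Q (Y(Q, V) = (-57 + Q)*(-210) = 11970 - 210*Q)
(Y(32 - 74, -95) - 22367)*(16462 + 7621) = ((11970 - 210*(32 - 74)) - 22367)*(16462 + 7621) = ((11970 - 210*(-42)) - 22367)*24083 = ((11970 + 8820) - 22367)*24083 = (20790 - 22367)*24083 = -1577*24083 = -37978891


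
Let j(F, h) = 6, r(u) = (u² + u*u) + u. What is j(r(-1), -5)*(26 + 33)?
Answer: 354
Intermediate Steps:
r(u) = u + 2*u² (r(u) = (u² + u²) + u = 2*u² + u = u + 2*u²)
j(r(-1), -5)*(26 + 33) = 6*(26 + 33) = 6*59 = 354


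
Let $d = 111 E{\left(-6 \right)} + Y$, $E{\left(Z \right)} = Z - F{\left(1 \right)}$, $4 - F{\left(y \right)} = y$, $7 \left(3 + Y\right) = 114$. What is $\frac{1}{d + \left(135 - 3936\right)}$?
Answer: $- \frac{7}{33507} \approx -0.00020891$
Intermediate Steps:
$Y = \frac{93}{7}$ ($Y = -3 + \frac{1}{7} \cdot 114 = -3 + \frac{114}{7} = \frac{93}{7} \approx 13.286$)
$F{\left(y \right)} = 4 - y$
$E{\left(Z \right)} = -3 + Z$ ($E{\left(Z \right)} = Z - \left(4 - 1\right) = Z - 3 = -3 + Z$)
$d = - \frac{6900}{7}$ ($d = 111 \left(-3 - 6\right) + \frac{93}{7} = 111 \left(-9\right) + \frac{93}{7} = -999 + \frac{93}{7} = - \frac{6900}{7} \approx -985.71$)
$\frac{1}{d + \left(135 - 3936\right)} = \frac{1}{- \frac{6900}{7} + \left(135 - 3936\right)} = \frac{1}{- \frac{6900}{7} - 3801} = \frac{1}{- \frac{33507}{7}} = - \frac{7}{33507}$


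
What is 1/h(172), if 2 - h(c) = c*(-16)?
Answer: 1/2754 ≈ 0.00036311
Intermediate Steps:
h(c) = 2 + 16*c (h(c) = 2 - c*(-16) = 2 - (-16)*c = 2 + 16*c)
1/h(172) = 1/(2 + 16*172) = 1/(2 + 2752) = 1/2754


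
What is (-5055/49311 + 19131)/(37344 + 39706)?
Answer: 157227281/633235425 ≈ 0.24829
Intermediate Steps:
(-5055/49311 + 19131)/(37344 + 39706) = (-5055*1/49311 + 19131)/77050 = (-1685/16437 + 19131)*(1/77050) = (314454562/16437)*(1/77050) = 157227281/633235425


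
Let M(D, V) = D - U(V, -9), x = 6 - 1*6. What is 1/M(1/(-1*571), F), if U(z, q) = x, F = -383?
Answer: -571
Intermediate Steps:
x = 0 (x = 6 - 6 = 0)
U(z, q) = 0
M(D, V) = D (M(D, V) = D - 1*0 = D + 0 = D)
1/M(1/(-1*571), F) = 1/(1/(-1*571)) = 1/(1/(-571)) = 1/(-1/571) = -571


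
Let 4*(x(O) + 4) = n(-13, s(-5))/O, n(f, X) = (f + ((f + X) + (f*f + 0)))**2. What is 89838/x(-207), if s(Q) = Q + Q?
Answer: -74385864/21001 ≈ -3542.0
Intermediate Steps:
s(Q) = 2*Q
n(f, X) = (X + f**2 + 2*f)**2 (n(f, X) = (f + ((X + f) + (f**2 + 0)))**2 = (f + ((X + f) + f**2))**2 = (f + (X + f + f**2))**2 = (X + f**2 + 2*f)**2)
x(O) = -4 + 17689/(4*O) (x(O) = -4 + ((2*(-5) + (-13)**2 + 2*(-13))**2/O)/4 = -4 + ((-10 + 169 - 26)**2/O)/4 = -4 + (133**2/O)/4 = -4 + (17689/O)/4 = -4 + 17689/(4*O))
89838/x(-207) = 89838/(-4 + (17689/4)/(-207)) = 89838/(-4 + (17689/4)*(-1/207)) = 89838/(-4 - 17689/828) = 89838/(-21001/828) = 89838*(-828/21001) = -74385864/21001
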